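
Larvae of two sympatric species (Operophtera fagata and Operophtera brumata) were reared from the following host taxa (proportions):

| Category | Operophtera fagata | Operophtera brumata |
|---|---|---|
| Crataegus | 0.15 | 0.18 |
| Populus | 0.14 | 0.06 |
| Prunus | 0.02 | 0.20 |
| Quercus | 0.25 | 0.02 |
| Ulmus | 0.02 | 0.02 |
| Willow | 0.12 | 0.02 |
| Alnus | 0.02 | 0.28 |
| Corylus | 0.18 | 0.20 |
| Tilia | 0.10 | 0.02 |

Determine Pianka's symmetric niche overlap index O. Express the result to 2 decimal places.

Σ p₁ᵢp₂ᵢ = 0.0270 + 0.0084 + 0.0040 + 0.0050 + 0.0004 + 0.0024 + 0.0056 + 0.0360 + 0.0020 = 0.0908
Σp_1ᵢ² = 0.15² + 0.14² + 0.02² + 0.25² + 0.02² + 0.12² + 0.02² + 0.18² + 0.10² = 0.0225 + 0.0196 + 0.0004 + 0.0625 + 0.0004 + 0.0144 + 0.0004 + 0.0324 + 0.0100 = 0.1626
Σp_2ᵢ² = 0.18² + 0.06² + 0.20² + 0.02² + 0.02² + 0.02² + 0.28² + 0.20² + 0.02² = 0.0324 + 0.0036 + 0.0400 + 0.0004 + 0.0004 + 0.0004 + 0.0784 + 0.0400 + 0.0004 = 0.1960
O = 0.0908 / √(0.1626 × 0.1960) = 0.0908 / 0.17852 = 0.5086

0.51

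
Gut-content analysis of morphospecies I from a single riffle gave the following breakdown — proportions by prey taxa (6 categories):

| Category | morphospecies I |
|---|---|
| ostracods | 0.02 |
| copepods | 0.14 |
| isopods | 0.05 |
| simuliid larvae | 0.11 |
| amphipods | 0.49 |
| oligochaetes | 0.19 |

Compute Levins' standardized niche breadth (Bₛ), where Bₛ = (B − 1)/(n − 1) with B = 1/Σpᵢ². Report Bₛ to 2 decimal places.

Σpᵢ² = 0.02² + 0.14² + 0.05² + 0.11² + 0.49² + 0.19² = 0.0004 + 0.0196 + 0.0025 + 0.0121 + 0.2401 + 0.0361 = 0.3108
B = 1 / 0.3108 = 3.2175
Bₛ = (B − 1)/(n − 1) = (3.2175 − 1)/(6 − 1) = 2.2175/5 = 0.4435

0.44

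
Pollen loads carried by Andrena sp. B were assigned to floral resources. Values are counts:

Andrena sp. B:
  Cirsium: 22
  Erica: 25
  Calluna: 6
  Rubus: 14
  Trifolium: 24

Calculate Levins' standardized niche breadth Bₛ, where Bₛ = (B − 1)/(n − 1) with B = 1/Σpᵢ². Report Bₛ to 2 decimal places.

0.83

Proportions for Andrena sp. B (n=91): 22/91=0.2418, 25/91=0.2747, 6/91=0.0659, 14/91=0.1538, 24/91=0.2637
Σpᵢ² = 0.2418² + 0.2747² + 0.0659² + 0.1538² + 0.2637² = 0.058467 + 0.075460 + 0.004343 + 0.023654 + 0.069538 = 0.231462
B = 1 / 0.231462 = 4.3204
Bₛ = (B − 1)/(n − 1) = (4.3204 − 1)/(5 − 1) = 3.3204/4 = 0.8301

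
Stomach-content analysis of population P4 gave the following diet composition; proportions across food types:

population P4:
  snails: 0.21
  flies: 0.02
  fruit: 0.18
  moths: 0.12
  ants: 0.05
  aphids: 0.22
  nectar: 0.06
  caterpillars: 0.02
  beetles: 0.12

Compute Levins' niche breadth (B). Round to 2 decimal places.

Σpᵢ² = 0.21² + 0.02² + 0.18² + 0.12² + 0.05² + 0.22² + 0.06² + 0.02² + 0.12² = 0.0441 + 0.0004 + 0.0324 + 0.0144 + 0.0025 + 0.0484 + 0.0036 + 0.0004 + 0.0144 = 0.1606
B = 1 / 0.1606 = 6.2267

6.23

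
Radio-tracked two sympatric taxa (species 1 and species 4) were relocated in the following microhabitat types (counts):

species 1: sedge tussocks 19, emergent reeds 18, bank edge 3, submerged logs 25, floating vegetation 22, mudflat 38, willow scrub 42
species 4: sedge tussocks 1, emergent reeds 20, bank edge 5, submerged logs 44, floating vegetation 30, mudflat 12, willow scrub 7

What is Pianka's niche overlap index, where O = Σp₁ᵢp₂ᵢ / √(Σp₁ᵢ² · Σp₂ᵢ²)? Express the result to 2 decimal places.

0.70

Proportions for species 1 (n=167): 19/167=0.1138, 18/167=0.1078, 3/167=0.0180, 25/167=0.1497, 22/167=0.1317, 38/167=0.2275, 42/167=0.2515
Proportions for species 4 (n=119): 1/119=0.0084, 20/119=0.1681, 5/119=0.0420, 44/119=0.3697, 30/119=0.2521, 12/119=0.1008, 7/119=0.0588
Σ p₁ᵢp₂ᵢ = 0.000956 + 0.018121 + 0.000756 + 0.055344 + 0.033202 + 0.022932 + 0.014788 = 0.146099
Σp_1ᵢ² = 0.1138² + 0.1078² + 0.0180² + 0.1497² + 0.1317² + 0.2275² + 0.2515² = 0.012950 + 0.011621 + 0.000324 + 0.022410 + 0.017345 + 0.051756 + 0.063252 = 0.179658
Σp_2ᵢ² = 0.0084² + 0.1681² + 0.0420² + 0.3697² + 0.2521² + 0.1008² + 0.0588² = 0.000071 + 0.028258 + 0.001764 + 0.136678 + 0.063554 + 0.010161 + 0.003457 = 0.243943
O = 0.146099 / √(0.179658 × 0.243943) = 0.146099 / 0.2093473 = 0.6979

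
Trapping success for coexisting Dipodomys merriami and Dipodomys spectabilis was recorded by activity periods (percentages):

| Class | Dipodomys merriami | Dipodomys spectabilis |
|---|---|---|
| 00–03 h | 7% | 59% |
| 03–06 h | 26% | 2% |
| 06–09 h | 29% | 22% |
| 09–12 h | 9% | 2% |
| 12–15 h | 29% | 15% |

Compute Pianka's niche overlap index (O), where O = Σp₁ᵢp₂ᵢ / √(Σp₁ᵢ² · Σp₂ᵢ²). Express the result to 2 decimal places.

0.48

Convert percentages to proportions (divide by 100).
Σ p₁ᵢp₂ᵢ = 0.0413 + 0.0052 + 0.0638 + 0.0018 + 0.0435 = 0.1556
Σp_1ᵢ² = 0.07² + 0.26² + 0.29² + 0.09² + 0.29² = 0.0049 + 0.0676 + 0.0841 + 0.0081 + 0.0841 = 0.2488
Σp_2ᵢ² = 0.59² + 0.02² + 0.22² + 0.02² + 0.15² = 0.3481 + 0.0004 + 0.0484 + 0.0004 + 0.0225 = 0.4198
O = 0.1556 / √(0.2488 × 0.4198) = 0.1556 / 0.32318 = 0.4815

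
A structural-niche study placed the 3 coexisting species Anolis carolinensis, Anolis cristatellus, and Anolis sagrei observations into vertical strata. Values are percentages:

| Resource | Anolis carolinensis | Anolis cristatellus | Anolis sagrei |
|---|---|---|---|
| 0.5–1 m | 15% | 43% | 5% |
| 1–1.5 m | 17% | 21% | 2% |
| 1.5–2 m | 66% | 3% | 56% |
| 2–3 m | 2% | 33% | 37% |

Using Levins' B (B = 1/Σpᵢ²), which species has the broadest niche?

Anolis cristatellus

Convert percentages to proportions (divide by 100).
Σp_caroᵢ² = 0.15² + 0.17² + 0.66² + 0.02² = 0.0225 + 0.0289 + 0.4356 + 0.0004 = 0.4874
B_caro = 1 / 0.4874 = 2.0517
Σp_crisᵢ² = 0.43² + 0.21² + 0.03² + 0.33² = 0.1849 + 0.0441 + 0.0009 + 0.1089 = 0.3388
B_cris = 1 / 0.3388 = 2.9516
Σp_sagrᵢ² = 0.05² + 0.02² + 0.56² + 0.37² = 0.0025 + 0.0004 + 0.3136 + 0.1369 = 0.4534
B_sagr = 1 / 0.4534 = 2.2056
Highest B → broadest niche (most generalist): Anolis cristatellus (B = 2.95).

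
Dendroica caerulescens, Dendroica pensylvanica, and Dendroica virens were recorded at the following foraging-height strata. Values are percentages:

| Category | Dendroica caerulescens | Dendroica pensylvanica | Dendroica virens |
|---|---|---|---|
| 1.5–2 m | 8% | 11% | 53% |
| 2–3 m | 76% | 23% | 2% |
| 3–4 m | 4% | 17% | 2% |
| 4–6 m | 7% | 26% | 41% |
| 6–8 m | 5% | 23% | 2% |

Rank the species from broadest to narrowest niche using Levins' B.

Dendroica pensylvanica > Dendroica virens > Dendroica caerulescens

Convert percentages to proportions (divide by 100).
Σp_caerᵢ² = 0.08² + 0.76² + 0.04² + 0.07² + 0.05² = 0.0064 + 0.5776 + 0.0016 + 0.0049 + 0.0025 = 0.5930
B_caer = 1 / 0.5930 = 1.6863
Σp_pensᵢ² = 0.11² + 0.23² + 0.17² + 0.26² + 0.23² = 0.0121 + 0.0529 + 0.0289 + 0.0676 + 0.0529 = 0.2144
B_pens = 1 / 0.2144 = 4.6642
Σp_vireᵢ² = 0.53² + 0.02² + 0.02² + 0.41² + 0.02² = 0.2809 + 0.0004 + 0.0004 + 0.1681 + 0.0004 = 0.4502
B_vire = 1 / 0.4502 = 2.2212
Ranking by B (broadest → narrowest): Dendroica pensylvanica (4.66) > Dendroica virens (2.22) > Dendroica caerulescens (1.69)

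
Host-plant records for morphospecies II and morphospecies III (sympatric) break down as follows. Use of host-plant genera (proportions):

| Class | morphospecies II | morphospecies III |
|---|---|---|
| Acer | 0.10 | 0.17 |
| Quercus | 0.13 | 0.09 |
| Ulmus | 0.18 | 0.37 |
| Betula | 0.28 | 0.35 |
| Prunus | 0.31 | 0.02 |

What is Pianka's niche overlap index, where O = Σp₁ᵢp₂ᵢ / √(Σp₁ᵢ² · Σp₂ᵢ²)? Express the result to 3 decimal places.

Σ p₁ᵢp₂ᵢ = 0.0170 + 0.0117 + 0.0666 + 0.0980 + 0.0062 = 0.1995
Σp_1ᵢ² = 0.10² + 0.13² + 0.18² + 0.28² + 0.31² = 0.0100 + 0.0169 + 0.0324 + 0.0784 + 0.0961 = 0.2338
Σp_2ᵢ² = 0.17² + 0.09² + 0.37² + 0.35² + 0.02² = 0.0289 + 0.0081 + 0.1369 + 0.1225 + 0.0004 = 0.2968
O = 0.1995 / √(0.2338 × 0.2968) = 0.1995 / 0.263423 = 0.75734

0.757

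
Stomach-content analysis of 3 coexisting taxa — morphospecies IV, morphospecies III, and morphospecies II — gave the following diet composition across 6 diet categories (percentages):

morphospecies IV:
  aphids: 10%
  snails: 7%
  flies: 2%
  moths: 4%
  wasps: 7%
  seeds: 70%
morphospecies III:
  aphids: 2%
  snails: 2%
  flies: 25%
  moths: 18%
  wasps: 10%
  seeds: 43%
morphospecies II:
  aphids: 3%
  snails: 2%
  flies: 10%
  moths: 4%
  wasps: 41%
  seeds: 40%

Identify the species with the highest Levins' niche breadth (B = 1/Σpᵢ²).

morphospecies III

Convert percentages to proportions (divide by 100).
Σp_IVᵢ² = 0.10² + 0.07² + 0.02² + 0.04² + 0.07² + 0.70² = 0.0100 + 0.0049 + 0.0004 + 0.0016 + 0.0049 + 0.4900 = 0.5118
B_IV = 1 / 0.5118 = 1.9539
Σp_IIIᵢ² = 0.02² + 0.02² + 0.25² + 0.18² + 0.10² + 0.43² = 0.0004 + 0.0004 + 0.0625 + 0.0324 + 0.0100 + 0.1849 = 0.2906
B_III = 1 / 0.2906 = 3.4412
Σp_IIᵢ² = 0.03² + 0.02² + 0.10² + 0.04² + 0.41² + 0.40² = 0.0009 + 0.0004 + 0.0100 + 0.0016 + 0.1681 + 0.1600 = 0.3410
B_II = 1 / 0.3410 = 2.9326
Highest B → broadest niche (most generalist): morphospecies III (B = 3.44).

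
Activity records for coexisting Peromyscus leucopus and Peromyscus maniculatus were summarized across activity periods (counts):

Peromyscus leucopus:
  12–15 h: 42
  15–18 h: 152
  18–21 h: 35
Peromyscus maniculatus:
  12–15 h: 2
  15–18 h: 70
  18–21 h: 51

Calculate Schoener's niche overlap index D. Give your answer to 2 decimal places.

Proportions for Peromyscus leucopus (n=229): 42/229=0.1834, 152/229=0.6638, 35/229=0.1528
Proportions for Peromyscus maniculatus (n=123): 2/123=0.0163, 70/123=0.5691, 51/123=0.4146
Σ|p₁ᵢ − p₂ᵢ| = 0.1671 + 0.0947 + 0.2618 = 0.5236
D = 1 − ½ × 0.5236 = 1 − 0.26180 = 0.73820

0.74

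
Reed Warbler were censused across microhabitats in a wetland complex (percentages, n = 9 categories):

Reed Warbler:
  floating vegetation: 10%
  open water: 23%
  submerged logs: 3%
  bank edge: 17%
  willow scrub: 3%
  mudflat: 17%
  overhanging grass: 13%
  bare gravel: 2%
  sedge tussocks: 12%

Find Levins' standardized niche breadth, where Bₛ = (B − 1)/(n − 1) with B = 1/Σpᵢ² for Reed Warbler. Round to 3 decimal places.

0.686

Convert percentages to proportions (divide by 100).
Σpᵢ² = 0.10² + 0.23² + 0.03² + 0.17² + 0.03² + 0.17² + 0.13² + 0.02² + 0.12² = 0.0100 + 0.0529 + 0.0009 + 0.0289 + 0.0009 + 0.0289 + 0.0169 + 0.0004 + 0.0144 = 0.1542
B = 1 / 0.1542 = 6.48508
Bₛ = (B − 1)/(n − 1) = (6.48508 − 1)/(9 − 1) = 5.48508/8 = 0.68564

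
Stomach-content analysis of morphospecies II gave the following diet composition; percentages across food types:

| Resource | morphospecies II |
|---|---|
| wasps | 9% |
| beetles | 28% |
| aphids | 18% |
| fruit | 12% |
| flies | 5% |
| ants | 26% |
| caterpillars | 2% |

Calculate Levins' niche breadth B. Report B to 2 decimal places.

Convert percentages to proportions (divide by 100).
Σpᵢ² = 0.09² + 0.28² + 0.18² + 0.12² + 0.05² + 0.26² + 0.02² = 0.0081 + 0.0784 + 0.0324 + 0.0144 + 0.0025 + 0.0676 + 0.0004 = 0.2038
B = 1 / 0.2038 = 4.9068

4.91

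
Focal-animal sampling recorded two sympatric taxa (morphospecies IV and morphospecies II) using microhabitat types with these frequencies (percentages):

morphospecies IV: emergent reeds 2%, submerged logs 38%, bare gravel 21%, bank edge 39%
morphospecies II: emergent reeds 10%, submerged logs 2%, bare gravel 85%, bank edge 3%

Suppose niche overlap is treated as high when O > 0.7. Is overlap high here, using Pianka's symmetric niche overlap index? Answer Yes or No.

Convert percentages to proportions (divide by 100).
Σ p₁ᵢp₂ᵢ = 0.0020 + 0.0076 + 0.1785 + 0.0117 = 0.1998
Σp_1ᵢ² = 0.02² + 0.38² + 0.21² + 0.39² = 0.0004 + 0.1444 + 0.0441 + 0.1521 = 0.3410
Σp_2ᵢ² = 0.10² + 0.02² + 0.85² + 0.03² = 0.0100 + 0.0004 + 0.7225 + 0.0009 = 0.7338
O = 0.1998 / √(0.3410 × 0.7338) = 0.1998 / 0.50023 = 0.3994
O = 0.3994 < 0.7 → No.

No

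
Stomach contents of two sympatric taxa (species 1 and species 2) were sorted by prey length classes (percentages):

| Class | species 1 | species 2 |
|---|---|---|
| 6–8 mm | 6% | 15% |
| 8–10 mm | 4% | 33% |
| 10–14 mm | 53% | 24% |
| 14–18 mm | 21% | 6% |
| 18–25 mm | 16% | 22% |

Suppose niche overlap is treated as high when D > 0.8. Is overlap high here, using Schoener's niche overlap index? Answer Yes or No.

No

Convert percentages to proportions (divide by 100).
Σ|p₁ᵢ − p₂ᵢ| = 0.09 + 0.29 + 0.29 + 0.15 + 0.06 = 0.88
D = 1 − ½ × 0.88 = 1 − 0.440 = 0.5600
D = 0.5600 < 0.8 → No.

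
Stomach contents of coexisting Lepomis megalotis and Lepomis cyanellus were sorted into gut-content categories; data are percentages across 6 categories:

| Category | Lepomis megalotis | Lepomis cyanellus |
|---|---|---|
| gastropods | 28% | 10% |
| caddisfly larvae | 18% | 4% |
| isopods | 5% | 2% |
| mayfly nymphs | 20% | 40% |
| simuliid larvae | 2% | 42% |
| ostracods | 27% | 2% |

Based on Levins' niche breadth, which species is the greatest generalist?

Lepomis megalotis

Convert percentages to proportions (divide by 100).
Σp_megaᵢ² = 0.28² + 0.18² + 0.05² + 0.20² + 0.02² + 0.27² = 0.0784 + 0.0324 + 0.0025 + 0.0400 + 0.0004 + 0.0729 = 0.2266
B_mega = 1 / 0.2266 = 4.4131
Σp_cyanᵢ² = 0.10² + 0.04² + 0.02² + 0.40² + 0.42² + 0.02² = 0.0100 + 0.0016 + 0.0004 + 0.1600 + 0.1764 + 0.0004 = 0.3488
B_cyan = 1 / 0.3488 = 2.8670
Highest B → broadest niche (most generalist): Lepomis megalotis (B = 4.41).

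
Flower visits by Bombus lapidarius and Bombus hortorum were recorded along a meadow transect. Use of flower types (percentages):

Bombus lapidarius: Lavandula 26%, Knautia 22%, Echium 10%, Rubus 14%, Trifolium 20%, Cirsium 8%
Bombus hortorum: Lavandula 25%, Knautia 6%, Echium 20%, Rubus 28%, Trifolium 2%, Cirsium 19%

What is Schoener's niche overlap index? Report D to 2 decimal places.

0.65

Convert percentages to proportions (divide by 100).
Σ|p₁ᵢ − p₂ᵢ| = 0.01 + 0.16 + 0.10 + 0.14 + 0.18 + 0.11 = 0.70
D = 1 − ½ × 0.70 = 1 − 0.350 = 0.6500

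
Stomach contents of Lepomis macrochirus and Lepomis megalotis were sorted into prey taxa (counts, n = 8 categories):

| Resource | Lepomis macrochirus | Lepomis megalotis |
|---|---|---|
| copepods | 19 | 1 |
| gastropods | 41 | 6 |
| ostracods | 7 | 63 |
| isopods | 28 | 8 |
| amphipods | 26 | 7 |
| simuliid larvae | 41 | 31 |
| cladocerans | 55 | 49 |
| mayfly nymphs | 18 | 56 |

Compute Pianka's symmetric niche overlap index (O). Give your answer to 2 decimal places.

Proportions for Lepomis macrochirus (n=235): 19/235=0.0809, 41/235=0.1745, 7/235=0.0298, 28/235=0.1191, 26/235=0.1106, 41/235=0.1745, 55/235=0.2340, 18/235=0.0766
Proportions for Lepomis megalotis (n=221): 1/221=0.0045, 6/221=0.0271, 63/221=0.2851, 8/221=0.0362, 7/221=0.0317, 31/221=0.1403, 49/221=0.2217, 56/221=0.2534
Σ p₁ᵢp₂ᵢ = 0.000364 + 0.004729 + 0.008496 + 0.004311 + 0.003506 + 0.024482 + 0.051878 + 0.019410 = 0.117176
Σp_1ᵢ² = 0.0809² + 0.1745² + 0.0298² + 0.1191² + 0.1106² + 0.1745² + 0.2340² + 0.0766² = 0.006545 + 0.030450 + 0.000888 + 0.014185 + 0.012232 + 0.030450 + 0.054756 + 0.005868 = 0.155374
Σp_2ᵢ² = 0.0045² + 0.0271² + 0.2851² + 0.0362² + 0.0317² + 0.1403² + 0.2217² + 0.2534² = 0.000020 + 0.000734 + 0.081282 + 0.001310 + 0.001005 + 0.019684 + 0.049151 + 0.064212 = 0.217398
O = 0.117176 / √(0.155374 × 0.217398) = 0.117176 / 0.1837879 = 0.6376

0.64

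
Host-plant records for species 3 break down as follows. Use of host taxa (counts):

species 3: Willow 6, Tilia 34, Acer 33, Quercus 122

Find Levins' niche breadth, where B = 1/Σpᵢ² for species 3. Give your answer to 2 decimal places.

2.22

Proportions for species 3 (n=195): 6/195=0.0308, 34/195=0.1744, 33/195=0.1692, 122/195=0.6256
Σpᵢ² = 0.0308² + 0.1744² + 0.1692² + 0.6256² = 0.000949 + 0.030415 + 0.028629 + 0.391375 = 0.451368
B = 1 / 0.451368 = 2.2155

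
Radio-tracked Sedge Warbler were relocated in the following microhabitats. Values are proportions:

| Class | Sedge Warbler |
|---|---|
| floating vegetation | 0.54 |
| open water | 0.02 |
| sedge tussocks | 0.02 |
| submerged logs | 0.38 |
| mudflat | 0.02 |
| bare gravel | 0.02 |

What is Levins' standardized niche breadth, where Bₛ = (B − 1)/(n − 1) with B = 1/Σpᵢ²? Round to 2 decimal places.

Σpᵢ² = 0.54² + 0.02² + 0.02² + 0.38² + 0.02² + 0.02² = 0.2916 + 0.0004 + 0.0004 + 0.1444 + 0.0004 + 0.0004 = 0.4376
B = 1 / 0.4376 = 2.2852
Bₛ = (B − 1)/(n − 1) = (2.2852 − 1)/(6 − 1) = 1.2852/5 = 0.2570

0.26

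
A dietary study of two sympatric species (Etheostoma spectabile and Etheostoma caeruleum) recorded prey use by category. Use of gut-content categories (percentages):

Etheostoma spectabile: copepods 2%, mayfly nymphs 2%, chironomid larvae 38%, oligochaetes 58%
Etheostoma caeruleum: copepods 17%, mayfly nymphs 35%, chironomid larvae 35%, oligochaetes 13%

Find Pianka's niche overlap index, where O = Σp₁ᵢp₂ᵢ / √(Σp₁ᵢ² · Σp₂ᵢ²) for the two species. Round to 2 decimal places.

0.58

Convert percentages to proportions (divide by 100).
Σ p₁ᵢp₂ᵢ = 0.0034 + 0.0070 + 0.1330 + 0.0754 = 0.2188
Σp_1ᵢ² = 0.02² + 0.02² + 0.38² + 0.58² = 0.0004 + 0.0004 + 0.1444 + 0.3364 = 0.4816
Σp_2ᵢ² = 0.17² + 0.35² + 0.35² + 0.13² = 0.0289 + 0.1225 + 0.1225 + 0.0169 = 0.2908
O = 0.2188 / √(0.4816 × 0.2908) = 0.2188 / 0.37423 = 0.5847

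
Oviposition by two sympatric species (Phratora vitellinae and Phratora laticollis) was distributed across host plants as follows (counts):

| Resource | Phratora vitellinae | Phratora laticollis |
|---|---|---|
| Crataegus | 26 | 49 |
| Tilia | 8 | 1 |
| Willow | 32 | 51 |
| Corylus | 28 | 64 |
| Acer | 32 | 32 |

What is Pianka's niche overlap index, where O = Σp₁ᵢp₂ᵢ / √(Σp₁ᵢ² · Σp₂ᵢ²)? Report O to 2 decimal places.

Proportions for Phratora vitellinae (n=126): 26/126=0.2063, 8/126=0.0635, 32/126=0.2540, 28/126=0.2222, 32/126=0.2540
Proportions for Phratora laticollis (n=197): 49/197=0.2487, 1/197=0.0051, 51/197=0.2589, 64/197=0.3249, 32/197=0.1624
Σ p₁ᵢp₂ᵢ = 0.051307 + 0.000324 + 0.065761 + 0.072193 + 0.041250 = 0.230835
Σp_1ᵢ² = 0.2063² + 0.0635² + 0.2540² + 0.2222² + 0.2540² = 0.042560 + 0.004032 + 0.064516 + 0.049373 + 0.064516 = 0.224997
Σp_2ᵢ² = 0.2487² + 0.0051² + 0.2589² + 0.3249² + 0.1624² = 0.061852 + 0.000026 + 0.067029 + 0.105560 + 0.026374 = 0.260841
O = 0.230835 / √(0.224997 × 0.260841) = 0.230835 / 0.2422570 = 0.9529

0.95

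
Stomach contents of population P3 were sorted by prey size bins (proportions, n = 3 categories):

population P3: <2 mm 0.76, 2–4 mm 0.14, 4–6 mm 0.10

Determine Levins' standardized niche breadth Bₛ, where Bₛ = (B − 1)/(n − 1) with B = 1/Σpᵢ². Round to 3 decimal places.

Σpᵢ² = 0.76² + 0.14² + 0.10² = 0.5776 + 0.0196 + 0.0100 = 0.6072
B = 1 / 0.6072 = 1.64690
Bₛ = (B − 1)/(n − 1) = (1.64690 − 1)/(3 − 1) = 0.64690/2 = 0.32345

0.323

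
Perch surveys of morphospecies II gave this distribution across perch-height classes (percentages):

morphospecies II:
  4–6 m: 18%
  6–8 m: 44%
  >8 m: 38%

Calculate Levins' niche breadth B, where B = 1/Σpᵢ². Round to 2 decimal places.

2.70

Convert percentages to proportions (divide by 100).
Σpᵢ² = 0.18² + 0.44² + 0.38² = 0.0324 + 0.1936 + 0.1444 = 0.3704
B = 1 / 0.3704 = 2.6998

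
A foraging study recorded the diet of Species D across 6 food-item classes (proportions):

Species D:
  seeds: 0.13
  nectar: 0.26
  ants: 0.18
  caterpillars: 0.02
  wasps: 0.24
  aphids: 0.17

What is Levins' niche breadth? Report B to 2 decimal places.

4.91

Σpᵢ² = 0.13² + 0.26² + 0.18² + 0.02² + 0.24² + 0.17² = 0.0169 + 0.0676 + 0.0324 + 0.0004 + 0.0576 + 0.0289 = 0.2038
B = 1 / 0.2038 = 4.9068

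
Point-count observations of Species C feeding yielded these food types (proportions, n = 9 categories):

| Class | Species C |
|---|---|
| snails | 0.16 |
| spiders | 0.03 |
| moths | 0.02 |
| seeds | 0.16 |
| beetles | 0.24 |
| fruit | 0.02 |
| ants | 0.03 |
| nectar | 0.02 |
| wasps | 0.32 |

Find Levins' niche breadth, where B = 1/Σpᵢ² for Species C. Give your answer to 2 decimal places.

Σpᵢ² = 0.16² + 0.03² + 0.02² + 0.16² + 0.24² + 0.02² + 0.03² + 0.02² + 0.32² = 0.0256 + 0.0009 + 0.0004 + 0.0256 + 0.0576 + 0.0004 + 0.0009 + 0.0004 + 0.1024 = 0.2142
B = 1 / 0.2142 = 4.6685

4.67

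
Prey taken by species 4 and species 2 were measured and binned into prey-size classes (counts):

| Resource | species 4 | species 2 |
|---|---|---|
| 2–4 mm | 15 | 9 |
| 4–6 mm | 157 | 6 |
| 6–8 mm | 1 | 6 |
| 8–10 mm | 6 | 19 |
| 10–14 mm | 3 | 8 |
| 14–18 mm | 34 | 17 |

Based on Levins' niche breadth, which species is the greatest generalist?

species 2

Proportions for species 4 (n=216): 15/216=0.0694, 157/216=0.7269, 1/216=0.0046, 6/216=0.0278, 3/216=0.0139, 34/216=0.1574
Proportions for species 2 (n=65): 9/65=0.1385, 6/65=0.0923, 6/65=0.0923, 19/65=0.2923, 8/65=0.1231, 17/65=0.2615
Σp_4ᵢ² = 0.0694² + 0.7269² + 0.0046² + 0.0278² + 0.0139² + 0.1574² = 0.004816 + 0.528384 + 0.000021 + 0.000773 + 0.000193 + 0.024775 = 0.558962
B_4 = 1 / 0.558962 = 1.7890
Σp_2ᵢ² = 0.1385² + 0.0923² + 0.0923² + 0.2923² + 0.1231² + 0.2615² = 0.019182 + 0.008519 + 0.008519 + 0.085439 + 0.015154 + 0.068382 = 0.205195
B_2 = 1 / 0.205195 = 4.8734
Highest B → broadest niche (most generalist): species 2 (B = 4.87).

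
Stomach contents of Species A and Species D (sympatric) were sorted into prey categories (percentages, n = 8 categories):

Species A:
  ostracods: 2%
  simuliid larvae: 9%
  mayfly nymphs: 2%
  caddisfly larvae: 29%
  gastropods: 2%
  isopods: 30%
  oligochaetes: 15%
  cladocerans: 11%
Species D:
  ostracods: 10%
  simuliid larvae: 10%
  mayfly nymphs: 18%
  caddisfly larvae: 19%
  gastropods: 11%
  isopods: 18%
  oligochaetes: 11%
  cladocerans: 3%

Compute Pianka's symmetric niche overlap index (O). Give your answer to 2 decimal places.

0.82

Convert percentages to proportions (divide by 100).
Σ p₁ᵢp₂ᵢ = 0.0020 + 0.0090 + 0.0036 + 0.0551 + 0.0022 + 0.0540 + 0.0165 + 0.0033 = 0.1457
Σp_1ᵢ² = 0.02² + 0.09² + 0.02² + 0.29² + 0.02² + 0.30² + 0.15² + 0.11² = 0.0004 + 0.0081 + 0.0004 + 0.0841 + 0.0004 + 0.0900 + 0.0225 + 0.0121 = 0.2180
Σp_2ᵢ² = 0.10² + 0.10² + 0.18² + 0.19² + 0.11² + 0.18² + 0.11² + 0.03² = 0.0100 + 0.0100 + 0.0324 + 0.0361 + 0.0121 + 0.0324 + 0.0121 + 0.0009 = 0.1460
O = 0.1457 / √(0.2180 × 0.1460) = 0.1457 / 0.17840 = 0.8167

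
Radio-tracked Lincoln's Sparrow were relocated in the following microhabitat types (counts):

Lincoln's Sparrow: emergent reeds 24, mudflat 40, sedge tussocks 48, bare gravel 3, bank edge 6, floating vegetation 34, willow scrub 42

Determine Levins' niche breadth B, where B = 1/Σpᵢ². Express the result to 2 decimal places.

Proportions for Lincoln's Sparrow (n=197): 24/197=0.1218, 40/197=0.2030, 48/197=0.2437, 3/197=0.0152, 6/197=0.0305, 34/197=0.1726, 42/197=0.2132
Σpᵢ² = 0.1218² + 0.2030² + 0.2437² + 0.0152² + 0.0305² + 0.1726² + 0.2132² = 0.014835 + 0.041209 + 0.059390 + 0.000231 + 0.000930 + 0.029791 + 0.045454 = 0.191840
B = 1 / 0.191840 = 5.2127

5.21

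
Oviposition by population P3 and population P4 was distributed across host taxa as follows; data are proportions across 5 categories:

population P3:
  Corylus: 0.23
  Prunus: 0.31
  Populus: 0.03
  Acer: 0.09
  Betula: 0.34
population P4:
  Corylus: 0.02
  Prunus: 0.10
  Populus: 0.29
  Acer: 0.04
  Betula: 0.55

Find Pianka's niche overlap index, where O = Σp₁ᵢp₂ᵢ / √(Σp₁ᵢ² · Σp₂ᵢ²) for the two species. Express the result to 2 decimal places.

0.71

Σ p₁ᵢp₂ᵢ = 0.0046 + 0.0310 + 0.0087 + 0.0036 + 0.1870 = 0.2349
Σp_1ᵢ² = 0.23² + 0.31² + 0.03² + 0.09² + 0.34² = 0.0529 + 0.0961 + 0.0009 + 0.0081 + 0.1156 = 0.2736
Σp_2ᵢ² = 0.02² + 0.10² + 0.29² + 0.04² + 0.55² = 0.0004 + 0.0100 + 0.0841 + 0.0016 + 0.3025 = 0.3986
O = 0.2349 / √(0.2736 × 0.3986) = 0.2349 / 0.33024 = 0.7113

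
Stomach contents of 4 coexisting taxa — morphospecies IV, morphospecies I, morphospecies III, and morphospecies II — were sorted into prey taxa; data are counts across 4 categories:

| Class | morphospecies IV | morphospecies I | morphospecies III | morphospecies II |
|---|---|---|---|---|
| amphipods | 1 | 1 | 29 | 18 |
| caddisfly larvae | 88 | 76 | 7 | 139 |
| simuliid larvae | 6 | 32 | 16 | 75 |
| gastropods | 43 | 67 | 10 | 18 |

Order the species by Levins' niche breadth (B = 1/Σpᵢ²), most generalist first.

morphospecies III > morphospecies I > morphospecies II > morphospecies IV

Proportions for morphospecies IV (n=138): 1/138=0.0072, 88/138=0.6377, 6/138=0.0435, 43/138=0.3116
Proportions for morphospecies I (n=176): 1/176=0.0057, 76/176=0.4318, 32/176=0.1818, 67/176=0.3807
Proportions for morphospecies III (n=62): 29/62=0.4677, 7/62=0.1129, 16/62=0.2581, 10/62=0.1613
Proportions for morphospecies II (n=250): 18/250=0.0720, 139/250=0.5560, 75/250=0.3000, 18/250=0.0720
Σp_IVᵢ² = 0.0072² + 0.6377² + 0.0435² + 0.3116² = 0.000052 + 0.406661 + 0.001892 + 0.097095 = 0.505700
B_IV = 1 / 0.505700 = 1.9775
Σp_Iᵢ² = 0.0057² + 0.4318² + 0.1818² + 0.3807² = 0.000032 + 0.186451 + 0.033051 + 0.144932 = 0.364466
B_I = 1 / 0.364466 = 2.7437
Σp_IIIᵢ² = 0.4677² + 0.1129² + 0.2581² + 0.1613² = 0.218743 + 0.012746 + 0.066616 + 0.026018 = 0.324123
B_III = 1 / 0.324123 = 3.0852
Σp_IIᵢ² = 0.0720² + 0.5560² + 0.3000² + 0.0720² = 0.005184 + 0.309136 + 0.090000 + 0.005184 = 0.409504
B_II = 1 / 0.409504 = 2.4420
Ranking by B (broadest → narrowest): morphospecies III (3.09) > morphospecies I (2.74) > morphospecies II (2.44) > morphospecies IV (1.98)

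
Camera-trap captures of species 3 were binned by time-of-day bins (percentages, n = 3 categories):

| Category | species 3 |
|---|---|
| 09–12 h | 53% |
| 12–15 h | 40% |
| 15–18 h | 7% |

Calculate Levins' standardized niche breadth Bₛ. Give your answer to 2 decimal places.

0.62

Convert percentages to proportions (divide by 100).
Σpᵢ² = 0.53² + 0.40² + 0.07² = 0.2809 + 0.1600 + 0.0049 = 0.4458
B = 1 / 0.4458 = 2.2432
Bₛ = (B − 1)/(n − 1) = (2.2432 − 1)/(3 − 1) = 1.2432/2 = 0.6216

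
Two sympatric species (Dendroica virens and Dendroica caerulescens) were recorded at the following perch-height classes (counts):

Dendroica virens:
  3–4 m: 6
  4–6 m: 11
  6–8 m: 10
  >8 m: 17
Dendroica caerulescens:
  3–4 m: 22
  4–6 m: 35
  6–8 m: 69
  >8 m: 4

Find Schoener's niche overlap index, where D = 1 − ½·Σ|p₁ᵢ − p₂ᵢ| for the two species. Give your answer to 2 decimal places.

0.64

Proportions for Dendroica virens (n=44): 6/44=0.1364, 11/44=0.2500, 10/44=0.2273, 17/44=0.3864
Proportions for Dendroica caerulescens (n=130): 22/130=0.1692, 35/130=0.2692, 69/130=0.5308, 4/130=0.0308
Σ|p₁ᵢ − p₂ᵢ| = 0.0328 + 0.0192 + 0.3035 + 0.3556 = 0.7111
D = 1 − ½ × 0.7111 = 1 − 0.35555 = 0.64445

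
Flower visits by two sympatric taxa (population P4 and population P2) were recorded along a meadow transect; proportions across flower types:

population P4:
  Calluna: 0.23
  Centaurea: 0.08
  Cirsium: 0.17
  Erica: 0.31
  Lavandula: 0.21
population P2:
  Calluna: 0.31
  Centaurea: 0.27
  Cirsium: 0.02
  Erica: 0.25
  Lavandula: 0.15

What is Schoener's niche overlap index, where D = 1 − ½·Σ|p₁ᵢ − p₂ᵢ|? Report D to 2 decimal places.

Σ|p₁ᵢ − p₂ᵢ| = 0.08 + 0.19 + 0.15 + 0.06 + 0.06 = 0.54
D = 1 − ½ × 0.54 = 1 − 0.270 = 0.7300

0.73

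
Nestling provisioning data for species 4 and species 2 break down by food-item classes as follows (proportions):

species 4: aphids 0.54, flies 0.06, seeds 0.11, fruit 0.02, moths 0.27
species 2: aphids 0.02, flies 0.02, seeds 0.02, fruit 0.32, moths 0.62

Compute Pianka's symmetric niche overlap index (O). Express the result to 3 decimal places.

0.436

Σ p₁ᵢp₂ᵢ = 0.0108 + 0.0012 + 0.0022 + 0.0064 + 0.1674 = 0.1880
Σp_1ᵢ² = 0.54² + 0.06² + 0.11² + 0.02² + 0.27² = 0.2916 + 0.0036 + 0.0121 + 0.0004 + 0.0729 = 0.3806
Σp_2ᵢ² = 0.02² + 0.02² + 0.02² + 0.32² + 0.62² = 0.0004 + 0.0004 + 0.0004 + 0.1024 + 0.3844 = 0.4880
O = 0.1880 / √(0.3806 × 0.4880) = 0.1880 / 0.430967 = 0.43623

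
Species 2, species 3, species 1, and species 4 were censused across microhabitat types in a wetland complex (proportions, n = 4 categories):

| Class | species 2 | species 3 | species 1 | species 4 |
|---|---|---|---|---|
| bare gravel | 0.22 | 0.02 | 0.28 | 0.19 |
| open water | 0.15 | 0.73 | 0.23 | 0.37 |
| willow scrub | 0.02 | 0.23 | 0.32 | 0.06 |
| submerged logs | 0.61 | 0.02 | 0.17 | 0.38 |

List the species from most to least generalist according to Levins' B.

species 1 > species 4 > species 2 > species 3

Σp_2ᵢ² = 0.22² + 0.15² + 0.02² + 0.61² = 0.0484 + 0.0225 + 0.0004 + 0.3721 = 0.4434
B_2 = 1 / 0.4434 = 2.2553
Σp_3ᵢ² = 0.02² + 0.73² + 0.23² + 0.02² = 0.0004 + 0.5329 + 0.0529 + 0.0004 = 0.5866
B_3 = 1 / 0.5866 = 1.7047
Σp_1ᵢ² = 0.28² + 0.23² + 0.32² + 0.17² = 0.0784 + 0.0529 + 0.1024 + 0.0289 = 0.2626
B_1 = 1 / 0.2626 = 3.8081
Σp_4ᵢ² = 0.19² + 0.37² + 0.06² + 0.38² = 0.0361 + 0.1369 + 0.0036 + 0.1444 = 0.3210
B_4 = 1 / 0.3210 = 3.1153
Ranking by B (broadest → narrowest): species 1 (3.81) > species 4 (3.12) > species 2 (2.26) > species 3 (1.70)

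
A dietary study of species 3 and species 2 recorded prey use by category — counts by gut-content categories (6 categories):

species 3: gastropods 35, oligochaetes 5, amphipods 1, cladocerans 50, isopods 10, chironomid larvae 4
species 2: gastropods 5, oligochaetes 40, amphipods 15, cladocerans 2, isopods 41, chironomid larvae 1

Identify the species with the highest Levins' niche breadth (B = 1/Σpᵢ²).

Proportions for species 3 (n=105): 35/105=0.3333, 5/105=0.0476, 1/105=0.0095, 50/105=0.4762, 10/105=0.0952, 4/105=0.0381
Proportions for species 2 (n=104): 5/104=0.0481, 40/104=0.3846, 15/104=0.1442, 2/104=0.0192, 41/104=0.3942, 1/104=0.0096
Σp_3ᵢ² = 0.3333² + 0.0476² + 0.0095² + 0.4762² + 0.0952² + 0.0381² = 0.111089 + 0.002266 + 0.000090 + 0.226766 + 0.009063 + 0.001452 = 0.350726
B_3 = 1 / 0.350726 = 2.8512
Σp_2ᵢ² = 0.0481² + 0.3846² + 0.1442² + 0.0192² + 0.3942² + 0.0096² = 0.002314 + 0.147917 + 0.020794 + 0.000369 + 0.155394 + 0.000092 = 0.326880
B_2 = 1 / 0.326880 = 3.0592
Highest B → broadest niche (most generalist): species 2 (B = 3.06).

species 2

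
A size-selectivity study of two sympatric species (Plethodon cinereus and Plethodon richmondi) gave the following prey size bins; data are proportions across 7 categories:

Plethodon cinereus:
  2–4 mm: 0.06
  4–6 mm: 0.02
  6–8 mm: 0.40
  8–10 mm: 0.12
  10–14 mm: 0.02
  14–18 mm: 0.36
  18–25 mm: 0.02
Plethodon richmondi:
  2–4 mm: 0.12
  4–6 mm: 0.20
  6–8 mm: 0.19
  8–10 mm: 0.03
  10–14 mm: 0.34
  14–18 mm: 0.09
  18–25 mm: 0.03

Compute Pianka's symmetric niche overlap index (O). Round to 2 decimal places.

0.51

Σ p₁ᵢp₂ᵢ = 0.0072 + 0.0040 + 0.0760 + 0.0036 + 0.0068 + 0.0324 + 0.0006 = 0.1306
Σp_1ᵢ² = 0.06² + 0.02² + 0.40² + 0.12² + 0.02² + 0.36² + 0.02² = 0.0036 + 0.0004 + 0.1600 + 0.0144 + 0.0004 + 0.1296 + 0.0004 = 0.3088
Σp_2ᵢ² = 0.12² + 0.20² + 0.19² + 0.03² + 0.34² + 0.09² + 0.03² = 0.0144 + 0.0400 + 0.0361 + 0.0009 + 0.1156 + 0.0081 + 0.0009 = 0.2160
O = 0.1306 / √(0.3088 × 0.2160) = 0.1306 / 0.25826 = 0.5057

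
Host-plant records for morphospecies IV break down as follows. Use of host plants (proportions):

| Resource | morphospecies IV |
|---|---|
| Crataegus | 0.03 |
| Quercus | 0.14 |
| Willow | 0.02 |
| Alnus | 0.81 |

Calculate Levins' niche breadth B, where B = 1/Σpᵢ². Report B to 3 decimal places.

Σpᵢ² = 0.03² + 0.14² + 0.02² + 0.81² = 0.0009 + 0.0196 + 0.0004 + 0.6561 = 0.6770
B = 1 / 0.6770 = 1.47710

1.477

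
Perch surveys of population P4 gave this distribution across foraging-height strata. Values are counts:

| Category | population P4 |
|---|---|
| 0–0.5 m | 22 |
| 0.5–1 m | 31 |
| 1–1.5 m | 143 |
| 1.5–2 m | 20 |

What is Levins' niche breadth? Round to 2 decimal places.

Proportions for population P4 (n=216): 22/216=0.1019, 31/216=0.1435, 143/216=0.6620, 20/216=0.0926
Σpᵢ² = 0.1019² + 0.1435² + 0.6620² + 0.0926² = 0.010384 + 0.020592 + 0.438244 + 0.008575 = 0.477795
B = 1 / 0.477795 = 2.0929

2.09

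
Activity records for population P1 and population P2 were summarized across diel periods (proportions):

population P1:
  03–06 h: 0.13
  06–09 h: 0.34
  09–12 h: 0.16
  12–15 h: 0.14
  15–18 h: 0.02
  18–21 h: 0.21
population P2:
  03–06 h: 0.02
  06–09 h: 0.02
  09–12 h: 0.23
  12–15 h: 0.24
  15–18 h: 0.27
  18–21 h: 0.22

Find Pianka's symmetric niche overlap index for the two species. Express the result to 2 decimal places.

Σ p₁ᵢp₂ᵢ = 0.0026 + 0.0068 + 0.0368 + 0.0336 + 0.0054 + 0.0462 = 0.1314
Σp_1ᵢ² = 0.13² + 0.34² + 0.16² + 0.14² + 0.02² + 0.21² = 0.0169 + 0.1156 + 0.0256 + 0.0196 + 0.0004 + 0.0441 = 0.2222
Σp_2ᵢ² = 0.02² + 0.02² + 0.23² + 0.24² + 0.27² + 0.22² = 0.0004 + 0.0004 + 0.0529 + 0.0576 + 0.0729 + 0.0484 = 0.2326
O = 0.1314 / √(0.2222 × 0.2326) = 0.1314 / 0.22734 = 0.5780

0.58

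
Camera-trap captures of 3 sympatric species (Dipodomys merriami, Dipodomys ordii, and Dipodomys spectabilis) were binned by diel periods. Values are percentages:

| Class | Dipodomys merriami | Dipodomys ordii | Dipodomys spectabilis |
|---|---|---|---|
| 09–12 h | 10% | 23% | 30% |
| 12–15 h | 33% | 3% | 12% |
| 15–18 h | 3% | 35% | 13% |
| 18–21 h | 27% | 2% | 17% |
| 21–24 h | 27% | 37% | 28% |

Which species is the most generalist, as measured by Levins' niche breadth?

Dipodomys spectabilis

Convert percentages to proportions (divide by 100).
Σp_merrᵢ² = 0.10² + 0.33² + 0.03² + 0.27² + 0.27² = 0.0100 + 0.1089 + 0.0009 + 0.0729 + 0.0729 = 0.2656
B_merr = 1 / 0.2656 = 3.7651
Σp_ordiᵢ² = 0.23² + 0.03² + 0.35² + 0.02² + 0.37² = 0.0529 + 0.0009 + 0.1225 + 0.0004 + 0.1369 = 0.3136
B_ordi = 1 / 0.3136 = 3.1888
Σp_specᵢ² = 0.30² + 0.12² + 0.13² + 0.17² + 0.28² = 0.0900 + 0.0144 + 0.0169 + 0.0289 + 0.0784 = 0.2286
B_spec = 1 / 0.2286 = 4.3745
Highest B → broadest niche (most generalist): Dipodomys spectabilis (B = 4.37).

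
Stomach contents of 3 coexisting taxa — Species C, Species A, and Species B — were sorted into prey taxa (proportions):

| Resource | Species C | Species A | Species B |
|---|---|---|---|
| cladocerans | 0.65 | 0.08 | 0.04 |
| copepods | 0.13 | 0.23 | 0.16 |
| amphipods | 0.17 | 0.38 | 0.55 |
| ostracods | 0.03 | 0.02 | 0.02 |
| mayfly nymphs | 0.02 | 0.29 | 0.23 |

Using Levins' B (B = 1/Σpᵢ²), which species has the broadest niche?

Species A

Σp_Cᵢ² = 0.65² + 0.13² + 0.17² + 0.03² + 0.02² = 0.4225 + 0.0169 + 0.0289 + 0.0009 + 0.0004 = 0.4696
B_C = 1 / 0.4696 = 2.1295
Σp_Aᵢ² = 0.08² + 0.23² + 0.38² + 0.02² + 0.29² = 0.0064 + 0.0529 + 0.1444 + 0.0004 + 0.0841 = 0.2882
B_A = 1 / 0.2882 = 3.4698
Σp_Bᵢ² = 0.04² + 0.16² + 0.55² + 0.02² + 0.23² = 0.0016 + 0.0256 + 0.3025 + 0.0004 + 0.0529 = 0.3830
B_B = 1 / 0.3830 = 2.6110
Highest B → broadest niche (most generalist): Species A (B = 3.47).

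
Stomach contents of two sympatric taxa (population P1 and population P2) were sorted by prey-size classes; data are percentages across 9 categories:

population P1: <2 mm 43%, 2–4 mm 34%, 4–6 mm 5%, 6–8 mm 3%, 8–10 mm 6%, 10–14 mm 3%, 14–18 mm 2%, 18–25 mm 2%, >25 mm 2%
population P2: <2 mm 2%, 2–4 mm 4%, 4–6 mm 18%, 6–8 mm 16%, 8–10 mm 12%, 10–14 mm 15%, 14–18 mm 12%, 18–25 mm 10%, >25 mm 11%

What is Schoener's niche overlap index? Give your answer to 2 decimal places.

0.29

Convert percentages to proportions (divide by 100).
Σ|p₁ᵢ − p₂ᵢ| = 0.41 + 0.30 + 0.13 + 0.13 + 0.06 + 0.12 + 0.10 + 0.08 + 0.09 = 1.42
D = 1 − ½ × 1.42 = 1 − 0.710 = 0.2900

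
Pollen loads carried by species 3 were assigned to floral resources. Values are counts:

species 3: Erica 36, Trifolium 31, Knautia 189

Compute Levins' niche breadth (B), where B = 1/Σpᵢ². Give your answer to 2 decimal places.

1.73

Proportions for species 3 (n=256): 36/256=0.1406, 31/256=0.1211, 189/256=0.7383
Σpᵢ² = 0.1406² + 0.1211² + 0.7383² = 0.019768 + 0.014665 + 0.545087 = 0.579520
B = 1 / 0.579520 = 1.7256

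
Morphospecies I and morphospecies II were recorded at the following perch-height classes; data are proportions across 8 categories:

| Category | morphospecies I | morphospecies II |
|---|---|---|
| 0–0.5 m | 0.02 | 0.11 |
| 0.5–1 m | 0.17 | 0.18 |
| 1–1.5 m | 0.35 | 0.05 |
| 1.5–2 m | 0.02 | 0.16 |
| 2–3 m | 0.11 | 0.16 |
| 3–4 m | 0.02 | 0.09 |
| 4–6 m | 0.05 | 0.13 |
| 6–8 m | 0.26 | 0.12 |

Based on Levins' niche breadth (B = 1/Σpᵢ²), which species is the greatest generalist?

morphospecies II

Σp_Iᵢ² = 0.02² + 0.17² + 0.35² + 0.02² + 0.11² + 0.02² + 0.05² + 0.26² = 0.0004 + 0.0289 + 0.1225 + 0.0004 + 0.0121 + 0.0004 + 0.0025 + 0.0676 = 0.2348
B_I = 1 / 0.2348 = 4.2589
Σp_IIᵢ² = 0.11² + 0.18² + 0.05² + 0.16² + 0.16² + 0.09² + 0.13² + 0.12² = 0.0121 + 0.0324 + 0.0025 + 0.0256 + 0.0256 + 0.0081 + 0.0169 + 0.0144 = 0.1376
B_II = 1 / 0.1376 = 7.2674
Highest B → broadest niche (most generalist): morphospecies II (B = 7.27).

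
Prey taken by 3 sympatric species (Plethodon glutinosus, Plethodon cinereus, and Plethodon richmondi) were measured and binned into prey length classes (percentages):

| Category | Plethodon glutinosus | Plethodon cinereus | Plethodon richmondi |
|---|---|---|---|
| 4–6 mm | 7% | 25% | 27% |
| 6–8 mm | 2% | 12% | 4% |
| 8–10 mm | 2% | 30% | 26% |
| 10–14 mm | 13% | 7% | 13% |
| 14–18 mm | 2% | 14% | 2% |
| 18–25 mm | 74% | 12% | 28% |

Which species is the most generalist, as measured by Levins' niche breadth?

Convert percentages to proportions (divide by 100).
Σp_glutᵢ² = 0.07² + 0.02² + 0.02² + 0.13² + 0.02² + 0.74² = 0.0049 + 0.0004 + 0.0004 + 0.0169 + 0.0004 + 0.5476 = 0.5706
B_glut = 1 / 0.5706 = 1.7525
Σp_cineᵢ² = 0.25² + 0.12² + 0.30² + 0.07² + 0.14² + 0.12² = 0.0625 + 0.0144 + 0.0900 + 0.0049 + 0.0196 + 0.0144 = 0.2058
B_cine = 1 / 0.2058 = 4.8591
Σp_richᵢ² = 0.27² + 0.04² + 0.26² + 0.13² + 0.02² + 0.28² = 0.0729 + 0.0016 + 0.0676 + 0.0169 + 0.0004 + 0.0784 = 0.2378
B_rich = 1 / 0.2378 = 4.2052
Highest B → broadest niche (most generalist): Plethodon cinereus (B = 4.86).

Plethodon cinereus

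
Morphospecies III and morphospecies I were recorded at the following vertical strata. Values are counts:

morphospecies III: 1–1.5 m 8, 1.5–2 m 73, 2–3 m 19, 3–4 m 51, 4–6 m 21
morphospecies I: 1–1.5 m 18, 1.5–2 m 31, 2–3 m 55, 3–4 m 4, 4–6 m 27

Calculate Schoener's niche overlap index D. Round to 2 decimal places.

Proportions for morphospecies III (n=172): 8/172=0.0465, 73/172=0.4244, 19/172=0.1105, 51/172=0.2965, 21/172=0.1221
Proportions for morphospecies I (n=135): 18/135=0.1333, 31/135=0.2296, 55/135=0.4074, 4/135=0.0296, 27/135=0.2000
Σ|p₁ᵢ − p₂ᵢ| = 0.0868 + 0.1948 + 0.2969 + 0.2669 + 0.0779 = 0.9233
D = 1 − ½ × 0.9233 = 1 − 0.46165 = 0.53835

0.54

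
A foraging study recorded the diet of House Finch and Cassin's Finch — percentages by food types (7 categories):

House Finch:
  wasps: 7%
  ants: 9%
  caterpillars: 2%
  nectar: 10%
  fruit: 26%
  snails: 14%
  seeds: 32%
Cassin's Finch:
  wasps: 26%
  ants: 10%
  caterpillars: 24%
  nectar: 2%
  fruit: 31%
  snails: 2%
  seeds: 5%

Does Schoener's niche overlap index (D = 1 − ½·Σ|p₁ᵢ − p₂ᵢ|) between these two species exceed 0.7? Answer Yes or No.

Convert percentages to proportions (divide by 100).
Σ|p₁ᵢ − p₂ᵢ| = 0.19 + 0.01 + 0.22 + 0.08 + 0.05 + 0.12 + 0.27 = 0.94
D = 1 − ½ × 0.94 = 1 − 0.470 = 0.5300
D = 0.5300 < 0.7 → No.

No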